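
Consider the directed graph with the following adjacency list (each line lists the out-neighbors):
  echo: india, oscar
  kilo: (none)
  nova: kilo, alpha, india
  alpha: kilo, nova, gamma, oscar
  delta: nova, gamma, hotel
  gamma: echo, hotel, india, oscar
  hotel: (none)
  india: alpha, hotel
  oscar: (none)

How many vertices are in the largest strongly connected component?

{echo, nova, alpha, gamma, india} are all mutually reachable — one SCC of size 5.
{kilo} is an SCC by itself.
{delta} is an SCC by itself.
{hotel} is an SCC by itself.
{oscar} is an SCC by itself.
The largest has 5 vertices.

5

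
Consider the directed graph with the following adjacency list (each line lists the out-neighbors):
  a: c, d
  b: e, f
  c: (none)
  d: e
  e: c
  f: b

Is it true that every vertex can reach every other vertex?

There is no directed path from e to b, so the graph is not strongly connected.

No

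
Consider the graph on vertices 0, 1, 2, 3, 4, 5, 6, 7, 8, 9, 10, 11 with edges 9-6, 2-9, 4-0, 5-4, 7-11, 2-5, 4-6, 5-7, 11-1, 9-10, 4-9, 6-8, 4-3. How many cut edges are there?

7

The edges on the cycle 2-5-4-9-2 are not bridges since each lies on that cycle.
But removing 8-6 disconnects 8 from 6; removing 1-11 disconnects 1 from 11; removing 9-10 disconnects 9 from 10; removing 7-11 disconnects 7 from 11 — these are bridges.
In total 7 edges are bridges.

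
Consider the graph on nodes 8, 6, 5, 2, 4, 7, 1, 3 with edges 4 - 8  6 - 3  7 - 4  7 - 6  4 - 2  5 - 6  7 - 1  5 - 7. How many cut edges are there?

5

The edges on the cycle 5-7-6-5 are not bridges since each lies on that cycle.
But removing 7 - 4 disconnects 7 from 4; removing 4 - 8 disconnects 4 from 8; removing 6 - 3 disconnects 6 from 3; removing 7 - 1 disconnects 7 from 1 — these are bridges.
In total 5 edges are bridges.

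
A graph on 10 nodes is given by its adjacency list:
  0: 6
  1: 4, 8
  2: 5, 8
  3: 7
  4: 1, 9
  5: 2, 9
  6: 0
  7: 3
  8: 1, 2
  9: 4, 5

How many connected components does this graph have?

3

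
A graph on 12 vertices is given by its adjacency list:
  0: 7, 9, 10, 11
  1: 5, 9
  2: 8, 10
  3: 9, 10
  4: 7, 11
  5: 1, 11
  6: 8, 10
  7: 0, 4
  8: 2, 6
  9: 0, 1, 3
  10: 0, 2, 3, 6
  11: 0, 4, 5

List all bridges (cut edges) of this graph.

The edges on the cycle 10-2-8-6-10 are not bridges since each lies on that cycle.
Every edge lies on some cycle, so there are no bridges.

none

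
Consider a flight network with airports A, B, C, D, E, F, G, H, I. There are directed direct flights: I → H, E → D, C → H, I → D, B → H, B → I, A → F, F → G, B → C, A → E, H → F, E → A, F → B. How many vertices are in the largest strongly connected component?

{B, C, F, H, I} are all mutually reachable — one SCC of size 5.
{A, E} are all mutually reachable — one SCC of size 2.
{G} is an SCC by itself.
{D} is an SCC by itself.
The largest has 5 vertices.

5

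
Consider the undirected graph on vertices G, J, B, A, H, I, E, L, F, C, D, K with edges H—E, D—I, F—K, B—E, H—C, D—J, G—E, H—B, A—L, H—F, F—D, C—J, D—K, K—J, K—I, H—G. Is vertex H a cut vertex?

Deleting H raises the number of components from 2 to 3, so H is a cut vertex.

Yes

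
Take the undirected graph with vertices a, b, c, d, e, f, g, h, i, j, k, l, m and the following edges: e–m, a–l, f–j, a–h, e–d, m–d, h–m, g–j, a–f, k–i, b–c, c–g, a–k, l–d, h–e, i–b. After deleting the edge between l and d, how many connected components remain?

1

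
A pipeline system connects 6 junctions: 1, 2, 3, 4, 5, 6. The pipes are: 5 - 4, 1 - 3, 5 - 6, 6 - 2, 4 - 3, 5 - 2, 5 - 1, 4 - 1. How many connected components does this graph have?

Starting from 1 we can reach 1, 2, 3, 4, 5, 6. That is one component of size 6.
Total: 1 component.

1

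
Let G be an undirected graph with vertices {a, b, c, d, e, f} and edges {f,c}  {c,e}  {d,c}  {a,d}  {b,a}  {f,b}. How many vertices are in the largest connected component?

6

Starting from a we can reach a, b, c, d, e, f. That is one component of size 6.
The largest has 6 vertices.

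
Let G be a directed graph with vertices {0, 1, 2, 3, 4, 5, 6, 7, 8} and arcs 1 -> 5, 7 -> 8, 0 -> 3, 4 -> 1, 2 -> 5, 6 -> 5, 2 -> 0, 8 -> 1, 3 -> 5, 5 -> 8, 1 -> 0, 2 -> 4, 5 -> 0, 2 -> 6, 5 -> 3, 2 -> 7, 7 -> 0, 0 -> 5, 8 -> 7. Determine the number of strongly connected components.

4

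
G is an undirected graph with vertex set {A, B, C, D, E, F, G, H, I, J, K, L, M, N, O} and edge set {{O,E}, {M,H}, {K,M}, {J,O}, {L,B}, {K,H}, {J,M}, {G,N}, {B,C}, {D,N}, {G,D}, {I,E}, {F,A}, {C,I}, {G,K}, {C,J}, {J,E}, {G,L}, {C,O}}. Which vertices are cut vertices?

G

Removing G increases the component count from 2 to 3, so G is a cut vertex.
By contrast removing L leaves 2 components; it is not a cut vertex. No other vertex is a cut vertex either.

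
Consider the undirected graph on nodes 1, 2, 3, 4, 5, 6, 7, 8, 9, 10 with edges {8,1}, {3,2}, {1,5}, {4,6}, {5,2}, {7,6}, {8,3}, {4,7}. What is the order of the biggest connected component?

5

10 is isolated — a component by itself.
9 is isolated — a component by itself.
Starting from 4 we can reach 4, 6, 7. That is one component of size 3.
Starting from 1 we can reach 1, 2, 3, 5, 8. That is one component of size 5.
The largest has 5 vertices.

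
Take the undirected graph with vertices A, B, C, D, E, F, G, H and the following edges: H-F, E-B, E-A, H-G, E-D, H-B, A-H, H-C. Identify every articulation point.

E, H

Removing E increases the component count from 1 to 2, so E is a cut vertex.
Removing H increases the component count from 1 to 4, so H is a cut vertex.
By contrast removing B leaves 1 component; it is not a cut vertex. No other vertex is a cut vertex either.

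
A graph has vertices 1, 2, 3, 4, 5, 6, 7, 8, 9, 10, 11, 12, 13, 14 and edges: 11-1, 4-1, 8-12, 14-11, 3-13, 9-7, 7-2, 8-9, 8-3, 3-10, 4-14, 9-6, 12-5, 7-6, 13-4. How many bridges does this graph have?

8

The edges on the cycle 4-14-11-1-4 are not bridges since each lies on that cycle.
But removing 12-8 disconnects 12 from 8; removing 10-3 disconnects 10 from 3; removing 2-7 disconnects 2 from 7; removing 13-4 disconnects 13 from 4 — these are bridges.
In total 8 edges are bridges.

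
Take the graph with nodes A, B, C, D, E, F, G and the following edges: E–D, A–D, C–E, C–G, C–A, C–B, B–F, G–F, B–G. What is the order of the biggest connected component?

Starting from A we can reach A, B, C, D, E, F, G. That is one component of size 7.
The largest has 7 vertices.

7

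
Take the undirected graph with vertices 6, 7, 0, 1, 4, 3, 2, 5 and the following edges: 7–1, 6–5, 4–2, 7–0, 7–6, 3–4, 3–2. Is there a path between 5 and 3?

No

The component containing 5 is {0, 1, 5, 6, 7}, and 3 is not in it.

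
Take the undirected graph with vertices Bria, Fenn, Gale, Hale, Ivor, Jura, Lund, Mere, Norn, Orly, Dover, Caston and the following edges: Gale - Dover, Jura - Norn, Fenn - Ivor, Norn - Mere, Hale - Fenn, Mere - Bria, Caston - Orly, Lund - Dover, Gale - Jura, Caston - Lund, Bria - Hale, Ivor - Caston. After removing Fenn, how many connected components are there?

1

With Fenn gone, the remaining components are: {Bria, Gale, Hale, Ivor, Jura, Lund, Mere, Norn, Orly, Dover, Caston}.
That is 1 component.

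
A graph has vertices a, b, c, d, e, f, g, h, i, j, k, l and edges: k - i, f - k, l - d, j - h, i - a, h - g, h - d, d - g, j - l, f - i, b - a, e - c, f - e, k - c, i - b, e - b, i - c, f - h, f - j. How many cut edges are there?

The edges on the cycle f-j-l-d-g-h-f are not bridges since each lies on that cycle.
Every edge lies on some cycle, so there are no bridges.

0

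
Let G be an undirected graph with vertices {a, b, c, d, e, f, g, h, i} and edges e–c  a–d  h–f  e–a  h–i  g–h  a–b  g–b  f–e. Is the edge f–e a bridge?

After removing f–e, the path f-h-g-b-a-e still connects them, so the edge is not a bridge.

No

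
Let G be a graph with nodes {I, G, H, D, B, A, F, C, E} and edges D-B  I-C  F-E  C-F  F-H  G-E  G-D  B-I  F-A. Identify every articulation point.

F

Removing F increases the component count from 1 to 3, so F is a cut vertex.
By contrast removing D leaves 1 component; it is not a cut vertex. No other vertex is a cut vertex either.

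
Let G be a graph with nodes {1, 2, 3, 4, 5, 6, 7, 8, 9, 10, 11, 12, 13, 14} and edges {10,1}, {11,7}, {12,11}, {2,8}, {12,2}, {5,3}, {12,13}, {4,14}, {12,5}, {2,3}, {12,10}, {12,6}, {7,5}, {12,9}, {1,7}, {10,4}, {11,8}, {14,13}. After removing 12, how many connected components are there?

With 12 gone, the remaining components are: {6}; {9}; {1, 2, 3, 4, 5, 7, 8, 10, 11, 13, 14}.
That is 3 components.

3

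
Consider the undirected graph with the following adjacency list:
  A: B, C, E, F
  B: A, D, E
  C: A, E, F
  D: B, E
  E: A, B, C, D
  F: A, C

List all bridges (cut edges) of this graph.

none

The edges on the cycle A-C-E-A are not bridges since each lies on that cycle.
Every edge lies on some cycle, so there are no bridges.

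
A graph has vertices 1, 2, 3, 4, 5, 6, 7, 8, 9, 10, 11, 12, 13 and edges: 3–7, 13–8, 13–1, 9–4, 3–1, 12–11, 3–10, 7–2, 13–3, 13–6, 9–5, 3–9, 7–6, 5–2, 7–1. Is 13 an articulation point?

Deleting 13 raises the number of components from 2 to 3, so 13 is a cut vertex.

Yes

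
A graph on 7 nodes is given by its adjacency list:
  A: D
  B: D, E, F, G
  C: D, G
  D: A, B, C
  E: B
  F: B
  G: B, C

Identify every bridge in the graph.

The edges on the cycle D-B-G-C-D are not bridges since each lies on that cycle.
But removing B-F disconnects B from F; removing B-E disconnects B from E; removing D-A disconnects D from A — these are bridges.

A-D, B-E, B-F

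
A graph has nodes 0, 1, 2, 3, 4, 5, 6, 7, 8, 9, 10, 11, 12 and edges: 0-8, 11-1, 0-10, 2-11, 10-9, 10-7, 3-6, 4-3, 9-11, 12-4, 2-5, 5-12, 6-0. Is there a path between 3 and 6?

Yes

From 3 we can reach 0, 1, 2, 3, 4, 5, 6, 7, 8, 9, 10, 11, 12, which includes 6.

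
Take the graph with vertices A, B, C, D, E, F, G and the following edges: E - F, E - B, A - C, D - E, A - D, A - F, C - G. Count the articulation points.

3

Removing A increases the component count from 1 to 2, so A is a cut vertex.
Removing C increases the component count from 1 to 2, so C is a cut vertex.
Removing E increases the component count from 1 to 2, so E is a cut vertex.
By contrast removing F leaves 1 component; it is not a cut vertex. No other vertex is a cut vertex either.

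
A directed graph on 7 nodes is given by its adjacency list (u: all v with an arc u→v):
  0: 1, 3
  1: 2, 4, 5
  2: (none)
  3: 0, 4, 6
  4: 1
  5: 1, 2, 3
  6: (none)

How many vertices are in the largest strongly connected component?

5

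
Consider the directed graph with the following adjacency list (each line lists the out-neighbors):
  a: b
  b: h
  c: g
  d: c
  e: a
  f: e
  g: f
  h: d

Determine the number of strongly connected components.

1

{a, b, c, d, e, f, g, h} are all mutually reachable — one SCC of size 8.
That gives 1 strongly connected component.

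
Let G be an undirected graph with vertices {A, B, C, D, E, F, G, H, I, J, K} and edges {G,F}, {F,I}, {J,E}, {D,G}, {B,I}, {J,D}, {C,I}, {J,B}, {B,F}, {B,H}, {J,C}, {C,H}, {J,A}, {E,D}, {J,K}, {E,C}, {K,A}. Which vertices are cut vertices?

J

Removing J increases the component count from 1 to 2, so J is a cut vertex.
By contrast removing I leaves 1 component; it is not a cut vertex. No other vertex is a cut vertex either.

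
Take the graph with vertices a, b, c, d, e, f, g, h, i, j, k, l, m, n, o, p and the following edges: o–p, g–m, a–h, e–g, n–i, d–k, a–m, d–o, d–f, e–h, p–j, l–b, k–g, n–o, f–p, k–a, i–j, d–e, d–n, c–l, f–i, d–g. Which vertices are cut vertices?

Removing d increases the component count from 2 to 3, so d is a cut vertex.
Removing l increases the component count from 2 to 3, so l is a cut vertex.
By contrast removing g leaves 2 components; it is not a cut vertex. No other vertex is a cut vertex either.

d, l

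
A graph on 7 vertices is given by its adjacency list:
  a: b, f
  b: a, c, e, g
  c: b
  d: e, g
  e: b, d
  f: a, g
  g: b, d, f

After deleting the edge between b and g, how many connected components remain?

b and g are still connected via b-e-d-g, so the component count stays at 1.

1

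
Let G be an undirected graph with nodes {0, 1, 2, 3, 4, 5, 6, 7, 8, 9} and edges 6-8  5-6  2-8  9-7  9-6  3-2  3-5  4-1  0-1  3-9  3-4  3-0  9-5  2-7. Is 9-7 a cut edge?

No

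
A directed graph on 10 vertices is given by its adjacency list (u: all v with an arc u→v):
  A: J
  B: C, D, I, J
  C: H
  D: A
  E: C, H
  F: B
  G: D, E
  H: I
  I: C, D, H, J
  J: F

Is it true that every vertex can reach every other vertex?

No

There is no directed path from H to E, so the graph is not strongly connected.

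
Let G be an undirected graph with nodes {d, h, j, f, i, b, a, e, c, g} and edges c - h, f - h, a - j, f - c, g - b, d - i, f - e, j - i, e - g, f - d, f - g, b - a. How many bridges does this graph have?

The edges on the cycle f-c-h-f are not bridges since each lies on that cycle.
Every edge lies on some cycle, so there are no bridges.

0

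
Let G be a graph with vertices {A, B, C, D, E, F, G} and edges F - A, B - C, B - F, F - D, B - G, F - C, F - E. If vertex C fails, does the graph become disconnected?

No

Deleting C leaves 1 component (was 1) (its neighbors B, F remain connected to each other), so C is not a cut vertex.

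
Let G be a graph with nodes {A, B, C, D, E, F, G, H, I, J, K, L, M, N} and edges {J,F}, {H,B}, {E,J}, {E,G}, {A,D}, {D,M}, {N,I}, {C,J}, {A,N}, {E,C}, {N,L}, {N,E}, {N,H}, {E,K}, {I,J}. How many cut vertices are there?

6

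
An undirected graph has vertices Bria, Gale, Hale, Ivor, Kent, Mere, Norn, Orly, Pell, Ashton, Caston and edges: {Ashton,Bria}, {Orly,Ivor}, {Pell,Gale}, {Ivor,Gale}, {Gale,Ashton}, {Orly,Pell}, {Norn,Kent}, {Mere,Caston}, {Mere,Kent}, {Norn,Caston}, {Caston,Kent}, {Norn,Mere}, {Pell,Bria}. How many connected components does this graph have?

Hale is isolated — a component by itself.
Starting from Kent we can reach Kent, Mere, Norn, Caston. That is one component of size 4.
Starting from Bria we can reach Bria, Gale, Ivor, Orly, Pell, Ashton. That is one component of size 6.
Total: 3 components.

3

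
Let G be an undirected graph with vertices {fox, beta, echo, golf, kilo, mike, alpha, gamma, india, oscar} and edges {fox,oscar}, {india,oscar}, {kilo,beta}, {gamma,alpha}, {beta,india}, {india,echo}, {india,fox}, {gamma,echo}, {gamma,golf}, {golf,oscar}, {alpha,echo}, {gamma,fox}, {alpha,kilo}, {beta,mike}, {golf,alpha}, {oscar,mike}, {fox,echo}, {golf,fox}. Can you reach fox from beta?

Yes

From beta we can reach fox, beta, echo, golf, kilo, mike, alpha, gamma, india, oscar, which includes fox.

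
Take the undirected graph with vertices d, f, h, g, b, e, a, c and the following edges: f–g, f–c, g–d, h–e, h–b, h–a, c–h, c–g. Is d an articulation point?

No

Deleting d leaves 1 component (was 1), so d is not a cut vertex.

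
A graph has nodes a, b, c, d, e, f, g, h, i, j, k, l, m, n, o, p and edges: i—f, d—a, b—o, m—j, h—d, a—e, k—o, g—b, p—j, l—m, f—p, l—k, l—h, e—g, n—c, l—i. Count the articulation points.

Removing l increases the component count from 2 to 3, so l is a cut vertex.
By contrast removing e leaves 2 components; it is not a cut vertex. No other vertex is a cut vertex either.

1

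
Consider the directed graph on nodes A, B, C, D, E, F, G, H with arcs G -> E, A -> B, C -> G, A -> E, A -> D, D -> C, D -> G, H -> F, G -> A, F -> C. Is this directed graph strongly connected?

No

There is no directed path from F to H, so the graph is not strongly connected.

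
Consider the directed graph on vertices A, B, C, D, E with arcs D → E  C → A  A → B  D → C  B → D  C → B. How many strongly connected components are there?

2

{A, B, C, D} are all mutually reachable — one SCC of size 4.
{E} is an SCC by itself.
That gives 2 strongly connected components.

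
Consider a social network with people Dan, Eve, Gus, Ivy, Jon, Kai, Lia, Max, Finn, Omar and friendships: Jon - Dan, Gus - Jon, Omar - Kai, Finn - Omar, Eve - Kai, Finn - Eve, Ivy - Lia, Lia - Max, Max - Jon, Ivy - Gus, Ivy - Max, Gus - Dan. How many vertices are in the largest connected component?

6

Starting from Eve we can reach Eve, Kai, Finn, Omar. That is one component of size 4.
Starting from Dan we can reach Dan, Gus, Ivy, Jon, Lia, Max. That is one component of size 6.
The largest has 6 vertices.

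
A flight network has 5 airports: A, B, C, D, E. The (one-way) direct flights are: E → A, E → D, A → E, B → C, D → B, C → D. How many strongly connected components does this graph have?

2

{B, C, D} are all mutually reachable — one SCC of size 3.
{A, E} are all mutually reachable — one SCC of size 2.
That gives 2 strongly connected components.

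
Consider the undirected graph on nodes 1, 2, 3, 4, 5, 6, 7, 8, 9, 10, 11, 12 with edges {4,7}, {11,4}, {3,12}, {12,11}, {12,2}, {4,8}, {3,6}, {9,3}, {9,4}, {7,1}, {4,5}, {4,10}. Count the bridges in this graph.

The edges on the cycle 9-3-12-11-4-9 are not bridges since each lies on that cycle.
But removing 12—2 disconnects 12 from 2; removing 4—7 disconnects 4 from 7; removing 8—4 disconnects 8 from 4; removing 1—7 disconnects 1 from 7 — these are bridges.
In total 7 edges are bridges.

7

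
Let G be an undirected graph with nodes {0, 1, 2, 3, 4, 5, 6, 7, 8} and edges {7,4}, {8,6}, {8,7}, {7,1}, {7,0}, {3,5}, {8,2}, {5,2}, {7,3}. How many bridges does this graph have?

4

The edges on the cycle 8-7-3-5-2-8 are not bridges since each lies on that cycle.
But removing 7-4 disconnects 7 from 4; removing 1-7 disconnects 1 from 7; removing 7-0 disconnects 7 from 0; removing 8-6 disconnects 8 from 6 — these are bridges.
That makes 4 bridges.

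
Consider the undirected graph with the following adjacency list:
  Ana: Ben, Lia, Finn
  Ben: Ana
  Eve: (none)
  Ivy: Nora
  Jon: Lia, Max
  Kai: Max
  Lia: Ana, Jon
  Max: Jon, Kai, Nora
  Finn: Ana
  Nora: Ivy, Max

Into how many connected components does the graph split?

2

Eve is isolated — a component by itself.
Starting from Ana we can reach Ana, Ben, Ivy, Jon, Kai, Lia, Max, Finn, Nora. That is one component of size 9.
Total: 2 components.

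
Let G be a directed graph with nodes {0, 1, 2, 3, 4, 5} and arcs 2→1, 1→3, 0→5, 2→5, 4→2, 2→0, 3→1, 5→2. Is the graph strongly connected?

No

There is no directed path from 2 to 4, so the graph is not strongly connected.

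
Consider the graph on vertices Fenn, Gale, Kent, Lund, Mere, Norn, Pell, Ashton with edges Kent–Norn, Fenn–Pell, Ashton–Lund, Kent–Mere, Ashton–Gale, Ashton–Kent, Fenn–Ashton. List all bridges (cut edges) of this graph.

removing Lund–Ashton disconnects Lund from Ashton; removing Fenn–Ashton disconnects Fenn from Ashton; removing Kent–Norn disconnects Kent from Norn; removing Kent–Mere disconnects Kent from Mere — these are bridges.
In total 7 edges are bridges.

Ashton-Fenn, Ashton-Gale, Ashton-Kent, Ashton-Lund, Fenn-Pell, Kent-Mere, Kent-Norn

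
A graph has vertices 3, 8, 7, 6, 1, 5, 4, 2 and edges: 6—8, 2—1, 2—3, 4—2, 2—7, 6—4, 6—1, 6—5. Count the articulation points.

Removing 2 increases the component count from 1 to 3, so 2 is a cut vertex.
Removing 6 increases the component count from 1 to 3, so 6 is a cut vertex.
By contrast removing 1 leaves 1 component; it is not a cut vertex. No other vertex is a cut vertex either.

2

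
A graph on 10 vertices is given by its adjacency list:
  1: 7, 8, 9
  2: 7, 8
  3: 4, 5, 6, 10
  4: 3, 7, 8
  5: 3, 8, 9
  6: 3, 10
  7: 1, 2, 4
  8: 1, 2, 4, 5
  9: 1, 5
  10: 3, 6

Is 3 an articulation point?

Yes

Deleting 3 raises the number of components from 1 to 2, so 3 is a cut vertex.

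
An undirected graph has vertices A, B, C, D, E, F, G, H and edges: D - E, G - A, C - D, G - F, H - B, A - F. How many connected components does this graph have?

3

Starting from B we can reach B, H. That is one component of size 2.
Starting from C we can reach C, D, E. That is one component of size 3.
Starting from A we can reach A, F, G. That is one component of size 3.
Total: 3 components.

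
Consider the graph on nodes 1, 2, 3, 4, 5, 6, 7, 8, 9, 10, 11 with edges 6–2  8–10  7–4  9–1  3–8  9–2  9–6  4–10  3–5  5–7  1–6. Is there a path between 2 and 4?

The component containing 2 is {1, 2, 6, 9}, and 4 is not in it.

No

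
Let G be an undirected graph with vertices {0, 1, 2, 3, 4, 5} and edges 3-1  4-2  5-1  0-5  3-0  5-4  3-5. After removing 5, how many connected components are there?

2

With 5 gone, the remaining components are: {2, 4}; {0, 1, 3}.
That is 2 components.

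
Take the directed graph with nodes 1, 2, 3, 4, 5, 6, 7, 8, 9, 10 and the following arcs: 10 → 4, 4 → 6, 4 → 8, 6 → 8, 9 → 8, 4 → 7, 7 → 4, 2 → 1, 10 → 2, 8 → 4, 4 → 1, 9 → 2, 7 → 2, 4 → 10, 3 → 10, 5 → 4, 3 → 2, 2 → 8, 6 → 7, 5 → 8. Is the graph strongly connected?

No

There is no directed path from 6 to 5, so the graph is not strongly connected.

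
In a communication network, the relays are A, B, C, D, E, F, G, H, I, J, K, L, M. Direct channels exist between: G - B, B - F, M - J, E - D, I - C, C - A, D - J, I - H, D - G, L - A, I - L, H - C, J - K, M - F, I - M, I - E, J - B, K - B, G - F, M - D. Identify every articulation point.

I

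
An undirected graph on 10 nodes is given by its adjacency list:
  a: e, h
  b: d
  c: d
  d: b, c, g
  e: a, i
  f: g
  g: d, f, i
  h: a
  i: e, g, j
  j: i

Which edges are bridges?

a-e, a-h, b-d, c-d, d-g, e-i, f-g, g-i, i-j

removing b-d disconnects b from d; removing g-d disconnects g from d; removing g-f disconnects g from f; removing a-h disconnects a from h — these are bridges.
In total 9 edges are bridges.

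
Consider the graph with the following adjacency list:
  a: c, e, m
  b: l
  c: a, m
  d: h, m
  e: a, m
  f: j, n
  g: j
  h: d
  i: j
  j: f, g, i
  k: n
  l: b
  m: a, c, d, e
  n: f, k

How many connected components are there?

3

Starting from b we can reach b, l. That is one component of size 2.
Starting from a we can reach a, c, d, e, h, m. That is one component of size 6.
Starting from f we can reach f, g, i, j, k, n. That is one component of size 6.
Total: 3 components.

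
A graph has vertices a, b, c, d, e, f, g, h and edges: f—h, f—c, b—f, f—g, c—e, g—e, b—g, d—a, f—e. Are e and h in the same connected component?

Yes

From e we can reach b, c, e, f, g, h, which includes h.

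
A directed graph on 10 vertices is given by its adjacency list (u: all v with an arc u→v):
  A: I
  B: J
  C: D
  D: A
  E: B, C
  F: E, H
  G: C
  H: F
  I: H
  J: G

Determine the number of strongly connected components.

1

{A, B, C, D, E, F, G, H, I, J} are all mutually reachable — one SCC of size 10.
That gives 1 strongly connected component.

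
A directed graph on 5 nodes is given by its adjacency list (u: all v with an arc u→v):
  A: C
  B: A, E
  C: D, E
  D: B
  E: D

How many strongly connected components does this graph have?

{A, B, C, D, E} are all mutually reachable — one SCC of size 5.
That gives 1 strongly connected component.

1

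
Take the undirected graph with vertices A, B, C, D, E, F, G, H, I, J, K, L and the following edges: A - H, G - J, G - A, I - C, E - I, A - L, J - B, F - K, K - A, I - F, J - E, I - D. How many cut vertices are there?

3

Removing A increases the component count from 1 to 3, so A is a cut vertex.
Removing I increases the component count from 1 to 3, so I is a cut vertex.
Removing J increases the component count from 1 to 2, so J is a cut vertex.
By contrast removing G leaves 1 component; it is not a cut vertex. No other vertex is a cut vertex either.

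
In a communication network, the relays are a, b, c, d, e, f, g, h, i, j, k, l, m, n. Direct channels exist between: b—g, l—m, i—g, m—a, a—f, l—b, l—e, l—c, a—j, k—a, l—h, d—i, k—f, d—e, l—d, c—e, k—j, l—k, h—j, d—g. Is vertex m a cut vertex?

No

Deleting m leaves 2 components (was 2), so m is not a cut vertex.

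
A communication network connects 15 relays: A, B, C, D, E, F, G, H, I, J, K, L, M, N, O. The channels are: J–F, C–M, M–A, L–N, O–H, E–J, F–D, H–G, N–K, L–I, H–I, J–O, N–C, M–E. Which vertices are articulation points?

Removing F increases the component count from 2 to 3, so F is a cut vertex.
Removing H increases the component count from 2 to 3, so H is a cut vertex.
Removing J increases the component count from 2 to 3, so J is a cut vertex.
Likewise M, N are cut vertices.
By contrast removing C leaves 2 components; it is not a cut vertex. No other vertex is a cut vertex either.

F, H, J, M, N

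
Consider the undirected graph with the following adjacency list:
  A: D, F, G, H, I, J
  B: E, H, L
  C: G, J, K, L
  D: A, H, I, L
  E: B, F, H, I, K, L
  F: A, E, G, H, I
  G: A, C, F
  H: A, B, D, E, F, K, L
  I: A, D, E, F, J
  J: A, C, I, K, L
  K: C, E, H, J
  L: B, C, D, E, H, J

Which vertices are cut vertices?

none

Removing H, for instance, still leaves 1 component. No single vertex removal increases the component count — the graph has no articulation points.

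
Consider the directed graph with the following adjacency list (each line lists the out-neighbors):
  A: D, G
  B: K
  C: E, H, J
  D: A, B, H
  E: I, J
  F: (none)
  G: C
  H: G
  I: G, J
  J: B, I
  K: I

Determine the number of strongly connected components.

3

{B, C, E, G, H, I, J, K} are all mutually reachable — one SCC of size 8.
{A, D} are all mutually reachable — one SCC of size 2.
{F} is an SCC by itself.
That gives 3 strongly connected components.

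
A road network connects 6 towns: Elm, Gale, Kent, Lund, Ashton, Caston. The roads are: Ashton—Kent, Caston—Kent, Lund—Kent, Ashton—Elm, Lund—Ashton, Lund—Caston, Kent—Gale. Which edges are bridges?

Ashton-Elm, Gale-Kent

The edges on the cycle Lund-Caston-Kent-Lund are not bridges since each lies on that cycle.
But removing Elm—Ashton disconnects Elm from Ashton; removing Gale—Kent disconnects Gale from Kent — these are bridges.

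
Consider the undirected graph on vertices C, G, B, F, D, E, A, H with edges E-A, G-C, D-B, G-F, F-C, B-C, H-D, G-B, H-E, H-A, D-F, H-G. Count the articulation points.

1

Removing H increases the component count from 1 to 2, so H is a cut vertex.
By contrast removing E leaves 1 component; it is not a cut vertex. No other vertex is a cut vertex either.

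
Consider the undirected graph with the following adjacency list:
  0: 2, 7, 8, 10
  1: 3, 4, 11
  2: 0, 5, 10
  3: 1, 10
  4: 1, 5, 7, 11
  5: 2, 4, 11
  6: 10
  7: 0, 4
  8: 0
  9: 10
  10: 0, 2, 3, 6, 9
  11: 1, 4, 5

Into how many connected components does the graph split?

Starting from 0 we can reach 0, 1, 2, 3, 4, 5, 6, 7, 8, 9, 10, 11. That is one component of size 12.
Total: 1 component.

1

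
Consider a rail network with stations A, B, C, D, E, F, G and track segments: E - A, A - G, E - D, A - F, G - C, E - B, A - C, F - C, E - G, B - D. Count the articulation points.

1

Removing E increases the component count from 1 to 2, so E is a cut vertex.
By contrast removing D leaves 1 component; it is not a cut vertex. No other vertex is a cut vertex either.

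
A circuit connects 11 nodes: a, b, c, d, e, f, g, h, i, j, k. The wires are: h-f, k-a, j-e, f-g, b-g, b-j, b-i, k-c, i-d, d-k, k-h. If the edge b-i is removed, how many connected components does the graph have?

1

b and i are still connected via b-g-f-h-k-d-i, so the component count stays at 1.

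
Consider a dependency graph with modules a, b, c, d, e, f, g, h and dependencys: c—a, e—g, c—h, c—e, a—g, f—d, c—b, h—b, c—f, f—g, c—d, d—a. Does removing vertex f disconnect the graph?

Deleting f leaves 1 component (was 1) (its neighbors c, d, g remain connected to each other), so f is not a cut vertex.

No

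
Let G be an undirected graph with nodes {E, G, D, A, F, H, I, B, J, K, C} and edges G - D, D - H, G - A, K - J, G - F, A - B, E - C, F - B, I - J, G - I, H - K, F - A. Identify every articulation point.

G

Removing G increases the component count from 2 to 3, so G is a cut vertex.
By contrast removing J leaves 2 components; it is not a cut vertex. No other vertex is a cut vertex either.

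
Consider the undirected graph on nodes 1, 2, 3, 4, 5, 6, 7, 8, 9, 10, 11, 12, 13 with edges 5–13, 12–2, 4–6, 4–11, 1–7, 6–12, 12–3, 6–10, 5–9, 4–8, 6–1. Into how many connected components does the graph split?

2

Starting from 5 we can reach 5, 9, 13. That is one component of size 3.
Starting from 1 we can reach 1, 2, 3, 4, 6, 7, 8, 10, 11, 12. That is one component of size 10.
Total: 2 components.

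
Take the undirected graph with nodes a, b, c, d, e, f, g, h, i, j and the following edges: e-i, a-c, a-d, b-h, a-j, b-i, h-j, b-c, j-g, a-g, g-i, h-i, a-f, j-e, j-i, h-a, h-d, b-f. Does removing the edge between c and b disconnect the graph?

No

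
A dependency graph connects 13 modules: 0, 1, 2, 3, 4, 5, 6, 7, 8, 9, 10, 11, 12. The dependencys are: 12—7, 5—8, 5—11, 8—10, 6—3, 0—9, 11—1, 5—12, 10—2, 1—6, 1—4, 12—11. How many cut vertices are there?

Removing 1 increases the component count from 2 to 4, so 1 is a cut vertex.
Removing 5 increases the component count from 2 to 3, so 5 is a cut vertex.
Removing 6 increases the component count from 2 to 3, so 6 is a cut vertex.
Likewise 8, 10, 11, 12 are cut vertices.
By contrast removing 0 leaves 2 components; it is not a cut vertex. No other vertex is a cut vertex either.

7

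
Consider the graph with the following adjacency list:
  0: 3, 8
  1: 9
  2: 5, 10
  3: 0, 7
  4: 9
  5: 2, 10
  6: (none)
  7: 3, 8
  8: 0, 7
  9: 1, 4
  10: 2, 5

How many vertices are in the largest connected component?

4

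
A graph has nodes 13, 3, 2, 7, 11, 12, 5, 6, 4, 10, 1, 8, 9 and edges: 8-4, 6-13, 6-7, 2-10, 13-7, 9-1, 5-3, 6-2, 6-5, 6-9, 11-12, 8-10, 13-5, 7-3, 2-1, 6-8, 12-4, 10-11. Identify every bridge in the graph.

none

The edges on the cycle 6-13-7-6 are not bridges since each lies on that cycle.
Every edge lies on some cycle, so there are no bridges.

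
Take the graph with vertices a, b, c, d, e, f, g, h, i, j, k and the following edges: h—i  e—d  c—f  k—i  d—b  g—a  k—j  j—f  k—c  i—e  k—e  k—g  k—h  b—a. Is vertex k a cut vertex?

Yes

Deleting k raises the number of components from 1 to 2, so k is a cut vertex.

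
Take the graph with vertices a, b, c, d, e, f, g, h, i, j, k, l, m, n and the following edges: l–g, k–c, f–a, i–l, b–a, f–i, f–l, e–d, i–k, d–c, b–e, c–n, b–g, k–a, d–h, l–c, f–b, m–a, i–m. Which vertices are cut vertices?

Removing c increases the component count from 2 to 3, so c is a cut vertex.
Removing d increases the component count from 2 to 3, so d is a cut vertex.
By contrast removing l leaves 2 components; it is not a cut vertex. No other vertex is a cut vertex either.

c, d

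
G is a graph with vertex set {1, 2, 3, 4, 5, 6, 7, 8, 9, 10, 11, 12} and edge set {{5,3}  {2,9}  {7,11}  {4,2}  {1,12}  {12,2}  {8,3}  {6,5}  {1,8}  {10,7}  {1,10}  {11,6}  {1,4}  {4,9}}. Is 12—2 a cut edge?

No

After removing 12—2, the path 12-1-4-2 still connects them, so the edge is not a bridge.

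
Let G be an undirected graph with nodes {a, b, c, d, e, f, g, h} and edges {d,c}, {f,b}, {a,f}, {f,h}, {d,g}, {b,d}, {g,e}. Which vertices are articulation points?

Removing b increases the component count from 1 to 2, so b is a cut vertex.
Removing d increases the component count from 1 to 3, so d is a cut vertex.
Removing f increases the component count from 1 to 3, so f is a cut vertex.
Likewise g is a cut vertex.
By contrast removing c leaves 1 component; it is not a cut vertex. No other vertex is a cut vertex either.

b, d, f, g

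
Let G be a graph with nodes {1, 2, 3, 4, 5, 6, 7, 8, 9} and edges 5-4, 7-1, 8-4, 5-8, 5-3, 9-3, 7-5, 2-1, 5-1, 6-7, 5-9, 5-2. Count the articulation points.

2

Removing 5 increases the component count from 1 to 3, so 5 is a cut vertex.
Removing 7 increases the component count from 1 to 2, so 7 is a cut vertex.
By contrast removing 6 leaves 1 component; it is not a cut vertex. No other vertex is a cut vertex either.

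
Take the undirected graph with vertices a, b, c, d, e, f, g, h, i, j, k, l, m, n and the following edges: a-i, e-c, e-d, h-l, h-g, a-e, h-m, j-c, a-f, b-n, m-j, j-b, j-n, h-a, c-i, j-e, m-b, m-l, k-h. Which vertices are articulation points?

Removing a increases the component count from 1 to 2, so a is a cut vertex.
Removing e increases the component count from 1 to 2, so e is a cut vertex.
Removing h increases the component count from 1 to 3, so h is a cut vertex.
By contrast removing i leaves 1 component; it is not a cut vertex. No other vertex is a cut vertex either.

a, e, h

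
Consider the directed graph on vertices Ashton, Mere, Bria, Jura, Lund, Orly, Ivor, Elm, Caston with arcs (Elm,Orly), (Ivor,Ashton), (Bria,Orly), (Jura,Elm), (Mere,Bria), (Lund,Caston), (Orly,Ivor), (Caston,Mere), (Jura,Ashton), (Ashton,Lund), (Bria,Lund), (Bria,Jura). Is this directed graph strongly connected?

Yes

From Elm we can reach every vertex (Elm, Bria, Ivor, Jura, Lund, Mere, Orly, Ashton, Caston), and every vertex can reach Elm (Elm, Bria, Ivor, Jura, Lund, Mere, Orly, Ashton, Caston). So the whole graph is one strongly connected component.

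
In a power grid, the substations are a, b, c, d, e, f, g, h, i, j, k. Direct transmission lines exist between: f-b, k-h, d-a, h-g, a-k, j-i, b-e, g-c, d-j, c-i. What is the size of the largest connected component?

8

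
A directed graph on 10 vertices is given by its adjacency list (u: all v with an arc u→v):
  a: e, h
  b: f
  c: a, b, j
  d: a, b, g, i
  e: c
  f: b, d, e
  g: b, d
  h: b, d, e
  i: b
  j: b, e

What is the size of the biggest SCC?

{a, b, c, d, e, f, g, h, i, j} are all mutually reachable — one SCC of size 10.
The largest has 10 vertices.

10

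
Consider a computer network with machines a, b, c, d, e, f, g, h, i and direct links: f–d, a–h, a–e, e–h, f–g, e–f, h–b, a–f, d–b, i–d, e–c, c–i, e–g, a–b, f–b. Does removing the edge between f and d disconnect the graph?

No

After removing f–d, the path f-b-d still connects them, so the edge is not a bridge.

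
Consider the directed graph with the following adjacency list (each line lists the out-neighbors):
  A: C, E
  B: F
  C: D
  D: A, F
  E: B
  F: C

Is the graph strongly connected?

From E we can reach every vertex (A, B, C, D, E, F), and every vertex can reach E (A, B, C, D, E, F). So the whole graph is one strongly connected component.

Yes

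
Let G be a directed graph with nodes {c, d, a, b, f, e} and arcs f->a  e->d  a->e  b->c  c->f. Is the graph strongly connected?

There is no directed path from f to c, so the graph is not strongly connected.

No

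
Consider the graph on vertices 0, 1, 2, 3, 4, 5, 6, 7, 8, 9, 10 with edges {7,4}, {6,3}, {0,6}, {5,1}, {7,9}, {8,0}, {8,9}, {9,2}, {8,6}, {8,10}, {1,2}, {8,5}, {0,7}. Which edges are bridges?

10-8, 3-6, 4-7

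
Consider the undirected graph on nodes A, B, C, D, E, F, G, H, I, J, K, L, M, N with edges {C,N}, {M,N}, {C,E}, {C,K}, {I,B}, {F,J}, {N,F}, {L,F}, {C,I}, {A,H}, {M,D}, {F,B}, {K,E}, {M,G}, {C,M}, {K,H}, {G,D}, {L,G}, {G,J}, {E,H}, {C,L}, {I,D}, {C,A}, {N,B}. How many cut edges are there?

The edges on the cycle C-A-H-E-C are not bridges since each lies on that cycle.
Every edge lies on some cycle, so there are no bridges.

0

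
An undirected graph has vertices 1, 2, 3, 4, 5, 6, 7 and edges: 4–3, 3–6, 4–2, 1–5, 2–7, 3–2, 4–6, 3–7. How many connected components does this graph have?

Starting from 1 we can reach 1, 5. That is one component of size 2.
Starting from 2 we can reach 2, 3, 4, 6, 7. That is one component of size 5.
Total: 2 components.

2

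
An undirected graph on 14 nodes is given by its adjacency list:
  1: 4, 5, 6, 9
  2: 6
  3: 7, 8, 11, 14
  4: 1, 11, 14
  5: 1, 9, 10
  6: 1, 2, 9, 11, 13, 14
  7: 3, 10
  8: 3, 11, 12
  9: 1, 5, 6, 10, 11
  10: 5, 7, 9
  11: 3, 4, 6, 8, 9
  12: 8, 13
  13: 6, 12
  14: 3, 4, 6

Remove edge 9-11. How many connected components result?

1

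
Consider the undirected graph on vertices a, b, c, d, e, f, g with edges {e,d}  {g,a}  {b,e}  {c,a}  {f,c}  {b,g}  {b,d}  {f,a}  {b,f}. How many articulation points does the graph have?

1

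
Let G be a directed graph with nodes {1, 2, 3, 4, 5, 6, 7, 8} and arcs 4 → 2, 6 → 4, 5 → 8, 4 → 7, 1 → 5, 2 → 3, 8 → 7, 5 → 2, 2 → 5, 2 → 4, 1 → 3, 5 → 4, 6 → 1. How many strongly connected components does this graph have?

{2, 4, 5} are all mutually reachable — one SCC of size 3.
{1} is an SCC by itself.
{3} is an SCC by itself.
{6} is an SCC by itself.
{7} is an SCC by itself.
(and 1 more singleton SCC)
That gives 6 strongly connected components.

6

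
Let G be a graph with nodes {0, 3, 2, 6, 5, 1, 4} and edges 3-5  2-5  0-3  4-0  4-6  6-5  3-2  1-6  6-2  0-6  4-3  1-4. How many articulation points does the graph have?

Removing 4, for instance, still leaves 1 component. No single vertex removal increases the component count — the graph has no articulation points.

0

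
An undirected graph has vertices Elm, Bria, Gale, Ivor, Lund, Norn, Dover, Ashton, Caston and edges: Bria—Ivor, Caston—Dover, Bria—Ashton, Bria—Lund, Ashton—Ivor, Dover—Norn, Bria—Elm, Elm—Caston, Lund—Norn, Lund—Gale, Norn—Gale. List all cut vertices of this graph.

Removing Bria increases the component count from 1 to 2, so Bria is a cut vertex.
By contrast removing Lund leaves 1 component; it is not a cut vertex. No other vertex is a cut vertex either.

Bria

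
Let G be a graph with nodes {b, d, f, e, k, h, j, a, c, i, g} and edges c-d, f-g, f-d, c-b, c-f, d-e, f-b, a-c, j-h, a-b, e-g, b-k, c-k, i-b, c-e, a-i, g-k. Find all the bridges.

The edges on the cycle c-f-d-c are not bridges since each lies on that cycle.
But removing j-h disconnects j from h — this is a bridge.

h-j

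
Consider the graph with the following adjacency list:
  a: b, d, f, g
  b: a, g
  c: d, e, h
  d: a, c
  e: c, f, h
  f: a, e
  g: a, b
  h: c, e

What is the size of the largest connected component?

Starting from a we can reach a, b, c, d, e, f, g, h. That is one component of size 8.
The largest has 8 vertices.

8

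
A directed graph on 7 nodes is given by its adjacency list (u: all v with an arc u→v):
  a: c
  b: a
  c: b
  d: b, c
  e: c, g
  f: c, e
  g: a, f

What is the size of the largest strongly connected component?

3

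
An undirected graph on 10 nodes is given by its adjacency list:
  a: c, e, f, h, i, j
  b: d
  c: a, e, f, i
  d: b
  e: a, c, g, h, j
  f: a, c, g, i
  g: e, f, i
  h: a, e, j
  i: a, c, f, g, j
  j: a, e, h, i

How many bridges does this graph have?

The edges on the cycle f-a-h-e-c-f are not bridges since each lies on that cycle.
But removing d-b disconnects d from b — this is a bridge.

1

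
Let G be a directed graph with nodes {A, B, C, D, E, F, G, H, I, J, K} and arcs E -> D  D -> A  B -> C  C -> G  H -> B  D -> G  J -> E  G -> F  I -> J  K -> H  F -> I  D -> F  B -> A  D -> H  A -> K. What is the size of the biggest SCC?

11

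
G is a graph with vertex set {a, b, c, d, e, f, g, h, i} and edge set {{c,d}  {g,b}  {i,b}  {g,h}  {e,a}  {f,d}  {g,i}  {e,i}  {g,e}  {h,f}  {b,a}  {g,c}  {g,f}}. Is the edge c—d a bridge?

After removing c—d, the path c-g-f-d still connects them, so the edge is not a bridge.

No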